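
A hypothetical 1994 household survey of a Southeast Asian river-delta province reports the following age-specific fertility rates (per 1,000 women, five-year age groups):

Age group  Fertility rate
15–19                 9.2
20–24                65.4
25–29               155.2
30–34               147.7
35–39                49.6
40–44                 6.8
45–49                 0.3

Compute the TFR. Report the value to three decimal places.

2.171

Sum of ASFRs = 9.2 + 65.4 + 155.2 + 147.7 + 49.6 + 6.8 + 0.3 = 434.2
TFR = 5 × 434.2 / 1000 = 2.171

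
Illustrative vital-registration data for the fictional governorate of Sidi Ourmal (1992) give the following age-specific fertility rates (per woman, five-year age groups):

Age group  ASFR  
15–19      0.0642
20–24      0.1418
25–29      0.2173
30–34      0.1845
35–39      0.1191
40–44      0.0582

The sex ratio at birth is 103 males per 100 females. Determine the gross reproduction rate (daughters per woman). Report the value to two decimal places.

Proportion female at birth = 100 / (100 + 103) = 0.49261.
Sum of ASFRs = 0.0642 + 0.1418 + 0.2173 + 0.1845 + 0.1191 + 0.0582 = 0.7851
TFR = 5 × 0.7851 = 3.9255
GRR = 0.49261 × 3.9255 = 1.93374

1.93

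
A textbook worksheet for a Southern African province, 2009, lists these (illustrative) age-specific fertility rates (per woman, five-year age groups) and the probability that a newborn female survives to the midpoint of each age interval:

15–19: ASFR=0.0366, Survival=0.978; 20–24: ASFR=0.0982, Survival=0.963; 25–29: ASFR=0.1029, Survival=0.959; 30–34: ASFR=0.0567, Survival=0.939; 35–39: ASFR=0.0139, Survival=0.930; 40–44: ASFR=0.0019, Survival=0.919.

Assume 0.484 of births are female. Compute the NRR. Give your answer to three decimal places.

Proportion female at birth = 0.484.
Per-age-group product (5 × ASFR × survival probability):
  15–19: 5 × 0.0366 × 0.978 = 0.17897
  20–24: 5 × 0.0982 × 0.963 = 0.47283
  25–29: 5 × 0.1029 × 0.959 = 0.49341
  30–34: 5 × 0.0567 × 0.939 = 0.26621
  35–39: 5 × 0.0139 × 0.930 = 0.06464
  40–44: 5 × 0.0019 × 0.919 = 0.00873
Sum = 1.48479
NRR = 0.484 × 1.48479 = 0.71864

0.719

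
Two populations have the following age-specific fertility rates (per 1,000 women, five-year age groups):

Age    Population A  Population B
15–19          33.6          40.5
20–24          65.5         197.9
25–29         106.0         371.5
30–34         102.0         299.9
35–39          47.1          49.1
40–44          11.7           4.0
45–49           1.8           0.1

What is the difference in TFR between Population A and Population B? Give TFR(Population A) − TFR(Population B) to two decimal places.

Population A:
  Sum of ASFRs = 33.6 + 65.5 + 106.0 + 102.0 + 47.1 + 11.7 + 1.8 = 367.7
  TFR = 5 × 367.7 / 1000 = 1.8385
Population B:
  Sum of ASFRs = 40.5 + 197.9 + 371.5 + 299.9 + 49.1 + 4.0 + 0.1 = 963.0
  TFR = 5 × 963.0 / 1000 = 4.815
Difference = 1.8385 − 4.815 = -2.9765

-2.98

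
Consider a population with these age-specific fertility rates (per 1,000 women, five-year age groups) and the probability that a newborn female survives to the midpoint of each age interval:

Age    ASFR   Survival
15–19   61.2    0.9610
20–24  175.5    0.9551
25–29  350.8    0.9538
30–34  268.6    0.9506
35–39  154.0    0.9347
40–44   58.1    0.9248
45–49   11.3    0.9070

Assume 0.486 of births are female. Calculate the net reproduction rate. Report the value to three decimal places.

2.489

Proportion female at birth = 0.486.
Weighting each age-specific rate by interval width and survival:
  15–19: 5 × 61.2/1000 × 0.9610 = 0.29407
  20–24: 5 × 175.5/1000 × 0.9551 = 0.83810
  25–29: 5 × 350.8/1000 × 0.9538 = 1.67297
  30–34: 5 × 268.6/1000 × 0.9506 = 1.27666
  35–39: 5 × 154.0/1000 × 0.9347 = 0.71972
  40–44: 5 × 58.1/1000 × 0.9248 = 0.26865
  45–49: 5 × 11.3/1000 × 0.9070 = 0.05125
Sum = 5.12142
NRR = 0.486 × 5.12142 = 2.48901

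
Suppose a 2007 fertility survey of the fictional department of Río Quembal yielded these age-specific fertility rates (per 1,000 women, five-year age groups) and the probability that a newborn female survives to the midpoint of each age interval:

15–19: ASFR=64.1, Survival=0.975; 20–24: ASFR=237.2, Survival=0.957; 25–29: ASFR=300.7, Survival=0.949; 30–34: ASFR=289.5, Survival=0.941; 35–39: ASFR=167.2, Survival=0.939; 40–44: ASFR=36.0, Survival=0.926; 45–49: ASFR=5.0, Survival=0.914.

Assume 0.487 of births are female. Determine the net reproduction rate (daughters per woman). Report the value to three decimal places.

2.538

Proportion female at birth = 0.487.
Survival-weighted fertility by age (5·fₓ·Sₓ):
  15–19: 5 × 64.1/1000 × 0.975 = 0.31249
  20–24: 5 × 237.2/1000 × 0.957 = 1.13500
  25–29: 5 × 300.7/1000 × 0.949 = 1.42682
  30–34: 5 × 289.5/1000 × 0.941 = 1.36210
  35–39: 5 × 167.2/1000 × 0.939 = 0.78500
  40–44: 5 × 36.0/1000 × 0.926 = 0.16668
  45–49: 5 × 5.0/1000 × 0.914 = 0.02285
Sum = 5.21094
NRR = 0.487 × 5.21094 = 2.53773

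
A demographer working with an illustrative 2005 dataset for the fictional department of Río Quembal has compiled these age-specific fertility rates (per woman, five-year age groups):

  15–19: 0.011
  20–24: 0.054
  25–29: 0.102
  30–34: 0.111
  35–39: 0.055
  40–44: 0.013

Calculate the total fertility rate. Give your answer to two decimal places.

Sum of ASFRs = 0.011 + 0.054 + 0.102 + 0.111 + 0.055 + 0.013 = 0.346
TFR = 5 × 0.346 = 1.73

1.73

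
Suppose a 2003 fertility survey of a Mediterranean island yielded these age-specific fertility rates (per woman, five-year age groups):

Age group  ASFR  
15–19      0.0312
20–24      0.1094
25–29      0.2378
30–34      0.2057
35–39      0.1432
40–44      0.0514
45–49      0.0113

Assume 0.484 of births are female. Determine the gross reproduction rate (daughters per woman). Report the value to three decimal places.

1.912

Proportion female at birth = 0.484.
Sum of ASFRs = 0.0312 + 0.1094 + 0.2378 + 0.2057 + 0.1432 + 0.0514 + 0.0113 = 0.7900
TFR = 5 × 0.7900 = 3.95
GRR = 0.484 × 3.95 = 1.91180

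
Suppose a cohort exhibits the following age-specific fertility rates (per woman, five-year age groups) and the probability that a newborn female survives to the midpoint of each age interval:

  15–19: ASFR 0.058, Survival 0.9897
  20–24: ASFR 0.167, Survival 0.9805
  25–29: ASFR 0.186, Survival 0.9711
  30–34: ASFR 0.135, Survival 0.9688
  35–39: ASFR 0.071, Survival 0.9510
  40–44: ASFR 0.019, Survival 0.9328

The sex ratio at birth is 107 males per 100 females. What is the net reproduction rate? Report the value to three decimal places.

Proportion female at birth = 100 / (100 + 107) = 0.48309.
Each age group contributes 5 × ASFR × survival:
  15–19: 5 × 0.058 × 0.9897 = 0.28701
  20–24: 5 × 0.167 × 0.9805 = 0.81872
  25–29: 5 × 0.186 × 0.9711 = 0.90312
  30–34: 5 × 0.135 × 0.9688 = 0.65394
  35–39: 5 × 0.071 × 0.9510 = 0.33761
  40–44: 5 × 0.019 × 0.9328 = 0.08862
Sum = 3.08902
NRR = 0.48309 × 3.08902 = 1.49227
NRR > 1, so each generation more than replaces itself.

1.492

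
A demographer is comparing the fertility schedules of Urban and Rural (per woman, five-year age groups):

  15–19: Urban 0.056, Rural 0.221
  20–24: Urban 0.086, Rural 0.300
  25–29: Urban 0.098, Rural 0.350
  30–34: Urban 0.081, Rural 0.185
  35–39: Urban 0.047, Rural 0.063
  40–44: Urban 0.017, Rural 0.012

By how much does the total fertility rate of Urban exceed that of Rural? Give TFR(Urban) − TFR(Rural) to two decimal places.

-3.73

Urban:
  Sum of ASFRs = 0.056 + 0.086 + 0.098 + 0.081 + 0.047 + 0.017 = 0.385
  TFR = 5 × 0.385 = 1.925
Rural:
  Sum of ASFRs = 0.221 + 0.300 + 0.350 + 0.185 + 0.063 + 0.012 = 1.131
  TFR = 5 × 1.131 = 5.655
Difference = 1.925 − 5.655 = -3.73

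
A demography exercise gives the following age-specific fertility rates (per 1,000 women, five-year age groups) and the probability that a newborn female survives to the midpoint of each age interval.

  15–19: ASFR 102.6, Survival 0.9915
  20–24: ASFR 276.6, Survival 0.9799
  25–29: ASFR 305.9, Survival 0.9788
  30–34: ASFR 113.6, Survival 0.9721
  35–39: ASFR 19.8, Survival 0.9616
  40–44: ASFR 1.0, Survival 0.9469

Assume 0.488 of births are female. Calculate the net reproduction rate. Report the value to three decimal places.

1.958

Proportion female at birth = 0.488.
Each age group contributes 5 × ASFR × survival:
  15–19: 5 × 102.6/1000 × 0.9915 = 0.50864
  20–24: 5 × 276.6/1000 × 0.9799 = 1.35520
  25–29: 5 × 305.9/1000 × 0.9788 = 1.49707
  30–34: 5 × 113.6/1000 × 0.9721 = 0.55215
  35–39: 5 × 19.8/1000 × 0.9616 = 0.09520
  40–44: 5 × 1.0/1000 × 0.9469 = 0.00473
Sum = 4.01299
NRR = 0.488 × 4.01299 = 1.95834
NRR > 1, so each generation more than replaces itself.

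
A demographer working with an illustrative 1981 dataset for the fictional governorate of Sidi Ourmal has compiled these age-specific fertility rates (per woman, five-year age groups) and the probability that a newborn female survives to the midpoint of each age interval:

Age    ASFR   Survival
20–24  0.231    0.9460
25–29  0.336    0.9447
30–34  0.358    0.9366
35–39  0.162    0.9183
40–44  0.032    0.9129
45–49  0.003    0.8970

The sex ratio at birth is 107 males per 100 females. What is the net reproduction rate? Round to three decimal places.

Proportion female at birth = 100 / (100 + 107) = 0.48309.
Each age group contributes 5 × ASFR × survival:
  20–24: 5 × 0.231 × 0.9460 = 1.09263
  25–29: 5 × 0.336 × 0.9447 = 1.58710
  30–34: 5 × 0.358 × 0.9366 = 1.67651
  35–39: 5 × 0.162 × 0.9183 = 0.74382
  40–44: 5 × 0.032 × 0.9129 = 0.14606
  45–49: 5 × 0.003 × 0.8970 = 0.01346
Sum = 5.25958
NRR = 0.48309 × 5.25958 = 2.54085
An NRR exceeding 1 indicates intrinsic growth under these rates.

2.541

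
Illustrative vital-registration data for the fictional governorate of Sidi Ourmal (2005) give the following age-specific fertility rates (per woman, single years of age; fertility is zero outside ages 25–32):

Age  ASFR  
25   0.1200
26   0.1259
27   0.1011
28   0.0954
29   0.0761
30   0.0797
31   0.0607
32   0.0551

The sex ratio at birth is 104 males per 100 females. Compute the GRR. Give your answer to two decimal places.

0.35

Proportion female at birth = 100 / (100 + 104) = 0.49020.
Sum of ASFRs = 0.1200 + 0.1259 + 0.1011 + 0.0954 + 0.0761 + 0.0797 + 0.0607 + 0.0551 = 0.7140
TFR = 0.714
GRR = 0.49020 × 0.714 = 0.35000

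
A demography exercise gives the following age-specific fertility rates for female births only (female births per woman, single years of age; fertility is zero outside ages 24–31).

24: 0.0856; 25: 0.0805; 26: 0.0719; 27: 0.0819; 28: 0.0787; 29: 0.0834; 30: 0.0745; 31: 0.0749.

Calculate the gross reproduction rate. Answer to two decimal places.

0.63

Sum of female ASFRs = 0.0856 + 0.0805 + 0.0719 + 0.0819 + 0.0787 + 0.0834 + 0.0745 + 0.0749 = 0.6314
GRR = 0.6314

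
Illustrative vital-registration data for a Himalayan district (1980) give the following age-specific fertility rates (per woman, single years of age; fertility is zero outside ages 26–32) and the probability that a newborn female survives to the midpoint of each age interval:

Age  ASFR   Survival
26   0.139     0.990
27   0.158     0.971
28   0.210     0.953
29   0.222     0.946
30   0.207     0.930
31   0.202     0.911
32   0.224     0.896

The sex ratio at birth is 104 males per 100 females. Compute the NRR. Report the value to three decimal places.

Proportion female at birth = 100 / (100 + 104) = 0.49020.
Weighting each age-specific rate by interval width and survival:
  26: 1 × 0.139 × 0.990 = 0.13761
  27: 1 × 0.158 × 0.971 = 0.15342
  28: 1 × 0.210 × 0.953 = 0.20013
  29: 1 × 0.222 × 0.946 = 0.21001
  30: 1 × 0.207 × 0.930 = 0.19251
  31: 1 × 0.202 × 0.911 = 0.18402
  32: 1 × 0.224 × 0.896 = 0.20070
Sum = 1.27840
NRR = 0.49020 × 1.27840 = 0.62667
With NRR below 1 the population is below replacement fertility.

0.627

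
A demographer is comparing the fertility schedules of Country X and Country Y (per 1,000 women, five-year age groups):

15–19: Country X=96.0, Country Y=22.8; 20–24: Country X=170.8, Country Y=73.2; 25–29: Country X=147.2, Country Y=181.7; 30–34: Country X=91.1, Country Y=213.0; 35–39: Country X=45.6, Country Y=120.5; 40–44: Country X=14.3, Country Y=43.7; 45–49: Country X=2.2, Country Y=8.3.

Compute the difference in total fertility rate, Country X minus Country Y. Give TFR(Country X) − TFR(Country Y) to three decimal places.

-0.480

Country X:
  Sum of ASFRs = 96.0 + 170.8 + 147.2 + 91.1 + 45.6 + 14.3 + 2.2 = 567.2
  TFR = 5 × 567.2 / 1000 = 2.836
Country Y:
  Sum of ASFRs = 22.8 + 73.2 + 181.7 + 213.0 + 120.5 + 43.7 + 8.3 = 663.2
  TFR = 5 × 663.2 / 1000 = 3.316
Difference = 2.836 − 3.316 = -0.48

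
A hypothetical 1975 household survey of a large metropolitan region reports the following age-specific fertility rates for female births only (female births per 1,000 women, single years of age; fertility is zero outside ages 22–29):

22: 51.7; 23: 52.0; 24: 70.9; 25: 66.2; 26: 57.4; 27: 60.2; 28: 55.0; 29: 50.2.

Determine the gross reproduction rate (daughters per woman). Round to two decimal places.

0.46

Sum of female ASFRs = 51.7 + 52.0 + 70.9 + 66.2 + 57.4 + 60.2 + 55.0 + 50.2 = 463.6
GRR = 463.6 / 1000 = 0.4636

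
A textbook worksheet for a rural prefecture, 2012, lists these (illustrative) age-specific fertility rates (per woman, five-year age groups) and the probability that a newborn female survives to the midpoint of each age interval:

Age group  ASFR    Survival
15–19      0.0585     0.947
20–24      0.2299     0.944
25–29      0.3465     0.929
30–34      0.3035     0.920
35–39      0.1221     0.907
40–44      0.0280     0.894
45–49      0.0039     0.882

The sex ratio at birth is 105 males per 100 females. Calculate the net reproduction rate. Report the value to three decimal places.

2.470

Proportion female at birth = 100 / (100 + 105) = 0.48780.
Each age group contributes 5 × ASFR × survival:
  15–19: 5 × 0.0585 × 0.947 = 0.27700
  20–24: 5 × 0.2299 × 0.944 = 1.08513
  25–29: 5 × 0.3465 × 0.929 = 1.60949
  30–34: 5 × 0.3035 × 0.920 = 1.39610
  35–39: 5 × 0.1221 × 0.907 = 0.55372
  40–44: 5 × 0.0280 × 0.894 = 0.12516
  45–49: 5 × 0.0039 × 0.882 = 0.01720
Sum = 5.06380
NRR = 0.48780 × 5.06380 = 2.47012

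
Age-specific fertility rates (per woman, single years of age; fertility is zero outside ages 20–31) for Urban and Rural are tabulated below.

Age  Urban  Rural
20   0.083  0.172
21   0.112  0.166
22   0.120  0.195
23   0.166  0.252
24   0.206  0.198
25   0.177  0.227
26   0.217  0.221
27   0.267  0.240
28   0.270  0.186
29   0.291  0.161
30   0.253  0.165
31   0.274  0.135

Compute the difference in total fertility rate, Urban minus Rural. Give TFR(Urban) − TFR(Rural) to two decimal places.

Urban:
  Sum of ASFRs = 0.083 + 0.112 + 0.120 + 0.166 + 0.206 + 0.177 + 0.217 + 0.267 + 0.270 + 0.291 + 0.253 + 0.274 = 2.436
  TFR = 2.436
Rural:
  Sum of ASFRs = 0.172 + 0.166 + 0.195 + 0.252 + 0.198 + 0.227 + 0.221 + 0.240 + 0.186 + 0.161 + 0.165 + 0.135 = 2.318
  TFR = 2.318
Difference = 2.436 − 2.318 = 0.118

0.12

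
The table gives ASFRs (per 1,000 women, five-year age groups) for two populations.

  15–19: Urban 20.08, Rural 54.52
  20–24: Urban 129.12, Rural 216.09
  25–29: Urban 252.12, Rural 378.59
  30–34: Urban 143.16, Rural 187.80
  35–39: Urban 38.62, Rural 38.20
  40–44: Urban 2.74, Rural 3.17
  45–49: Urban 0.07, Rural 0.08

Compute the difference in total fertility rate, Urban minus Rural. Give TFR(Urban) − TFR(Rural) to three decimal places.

Urban:
  Sum of ASFRs = 20.08 + 129.12 + 252.12 + 143.16 + 38.62 + 2.74 + 0.07 = 585.91
  TFR = 5 × 585.91 / 1000 = 2.92955
Rural:
  Sum of ASFRs = 54.52 + 216.09 + 378.59 + 187.80 + 38.20 + 3.17 + 0.08 = 878.45
  TFR = 5 × 878.45 / 1000 = 4.39225
Difference = 2.92955 − 4.39225 = -1.4627

-1.463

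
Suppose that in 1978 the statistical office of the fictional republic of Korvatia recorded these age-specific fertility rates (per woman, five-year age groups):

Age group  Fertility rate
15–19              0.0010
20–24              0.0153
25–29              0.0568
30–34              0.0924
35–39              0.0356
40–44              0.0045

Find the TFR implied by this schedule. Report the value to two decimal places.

Sum of ASFRs = 0.0010 + 0.0153 + 0.0568 + 0.0924 + 0.0356 + 0.0045 = 0.2056
TFR = 5 × 0.2056 = 1.028

1.03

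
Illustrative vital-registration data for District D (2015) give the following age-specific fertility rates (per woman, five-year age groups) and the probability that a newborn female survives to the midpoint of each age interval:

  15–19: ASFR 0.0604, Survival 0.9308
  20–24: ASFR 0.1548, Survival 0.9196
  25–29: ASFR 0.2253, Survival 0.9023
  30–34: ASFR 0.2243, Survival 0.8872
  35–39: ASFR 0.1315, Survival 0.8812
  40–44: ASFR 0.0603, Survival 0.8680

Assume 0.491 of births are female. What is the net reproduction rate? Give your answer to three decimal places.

Proportion female at birth = 0.491.
Survival-weighted fertility by age (5·fₓ·Sₓ):
  15–19: 5 × 0.0604 × 0.9308 = 0.28110
  20–24: 5 × 0.1548 × 0.9196 = 0.71177
  25–29: 5 × 0.2253 × 0.9023 = 1.01644
  30–34: 5 × 0.2243 × 0.8872 = 0.99499
  35–39: 5 × 0.1315 × 0.8812 = 0.57939
  40–44: 5 × 0.0603 × 0.8680 = 0.26170
Sum = 3.84539
NRR = 0.491 × 3.84539 = 1.88809

1.888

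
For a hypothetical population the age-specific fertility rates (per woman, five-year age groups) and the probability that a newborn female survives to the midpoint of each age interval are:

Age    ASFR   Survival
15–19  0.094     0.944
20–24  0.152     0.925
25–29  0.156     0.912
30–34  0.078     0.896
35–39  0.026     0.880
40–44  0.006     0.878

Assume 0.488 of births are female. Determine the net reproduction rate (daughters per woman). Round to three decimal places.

1.146

Proportion female at birth = 0.488.
Survival-weighted fertility by age (5·fₓ·Sₓ):
  15–19: 5 × 0.094 × 0.944 = 0.44368
  20–24: 5 × 0.152 × 0.925 = 0.70300
  25–29: 5 × 0.156 × 0.912 = 0.71136
  30–34: 5 × 0.078 × 0.896 = 0.34944
  35–39: 5 × 0.026 × 0.880 = 0.11440
  40–44: 5 × 0.006 × 0.878 = 0.02634
Sum = 2.34822
NRR = 0.488 × 2.34822 = 1.14593
NRR > 1, so each generation more than replaces itself.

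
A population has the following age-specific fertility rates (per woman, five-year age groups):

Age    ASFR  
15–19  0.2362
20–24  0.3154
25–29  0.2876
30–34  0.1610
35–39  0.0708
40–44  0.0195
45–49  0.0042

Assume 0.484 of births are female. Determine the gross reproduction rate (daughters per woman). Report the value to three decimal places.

Proportion female at birth = 0.484.
Sum of ASFRs = 0.2362 + 0.3154 + 0.2876 + 0.1610 + 0.0708 + 0.0195 + 0.0042 = 1.0947
TFR = 5 × 1.0947 = 5.4735
GRR = 0.484 × 5.4735 = 2.64917

2.649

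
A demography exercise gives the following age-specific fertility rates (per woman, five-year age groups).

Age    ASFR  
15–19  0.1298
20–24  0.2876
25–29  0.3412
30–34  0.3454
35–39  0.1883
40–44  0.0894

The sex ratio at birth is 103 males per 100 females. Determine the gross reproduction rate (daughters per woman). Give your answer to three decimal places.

3.403

Proportion female at birth = 100 / (100 + 103) = 0.49261.
Sum of ASFRs = 0.1298 + 0.2876 + 0.3412 + 0.3454 + 0.1883 + 0.0894 = 1.3817
TFR = 5 × 1.3817 = 6.9085
GRR = 0.49261 × 6.9085 = 3.40320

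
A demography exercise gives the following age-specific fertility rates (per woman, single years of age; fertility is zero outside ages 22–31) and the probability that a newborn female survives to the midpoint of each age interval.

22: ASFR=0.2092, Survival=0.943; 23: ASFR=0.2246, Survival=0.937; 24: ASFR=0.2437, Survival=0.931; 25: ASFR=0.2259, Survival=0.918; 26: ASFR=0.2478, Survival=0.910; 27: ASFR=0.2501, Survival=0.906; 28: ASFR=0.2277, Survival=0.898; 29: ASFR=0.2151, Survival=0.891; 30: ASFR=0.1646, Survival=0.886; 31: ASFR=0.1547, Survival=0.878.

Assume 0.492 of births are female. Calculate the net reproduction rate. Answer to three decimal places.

Proportion female at birth = 0.492.
Per-age-group product (1 × ASFR × survival probability):
  22: 1 × 0.2092 × 0.943 = 0.19728
  23: 1 × 0.2246 × 0.937 = 0.21045
  24: 1 × 0.2437 × 0.931 = 0.22688
  25: 1 × 0.2259 × 0.918 = 0.20738
  26: 1 × 0.2478 × 0.910 = 0.22550
  27: 1 × 0.2501 × 0.906 = 0.22659
  28: 1 × 0.2277 × 0.898 = 0.20447
  29: 1 × 0.2151 × 0.891 = 0.19165
  30: 1 × 0.1646 × 0.886 = 0.14584
  31: 1 × 0.1547 × 0.878 = 0.13583
Sum = 1.97187
NRR = 0.492 × 1.97187 = 0.97016

0.970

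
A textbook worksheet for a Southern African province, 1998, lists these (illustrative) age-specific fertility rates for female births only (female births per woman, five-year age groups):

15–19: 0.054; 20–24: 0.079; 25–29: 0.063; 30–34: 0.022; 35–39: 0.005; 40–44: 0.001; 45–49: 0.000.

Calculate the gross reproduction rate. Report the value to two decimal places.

1.12

Sum of female ASFRs = 0.054 + 0.079 + 0.063 + 0.022 + 0.005 + 0.001 + 0.000 = 0.224
GRR = 5 × 0.224 = 1.12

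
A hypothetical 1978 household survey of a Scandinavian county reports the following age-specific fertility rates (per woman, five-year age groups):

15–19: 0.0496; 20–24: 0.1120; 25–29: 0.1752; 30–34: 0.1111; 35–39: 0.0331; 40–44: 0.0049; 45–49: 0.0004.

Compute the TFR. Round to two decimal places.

Sum of ASFRs = 0.0496 + 0.1120 + 0.1752 + 0.1111 + 0.0331 + 0.0049 + 0.0004 = 0.4863
TFR = 5 × 0.4863 = 2.4315

2.43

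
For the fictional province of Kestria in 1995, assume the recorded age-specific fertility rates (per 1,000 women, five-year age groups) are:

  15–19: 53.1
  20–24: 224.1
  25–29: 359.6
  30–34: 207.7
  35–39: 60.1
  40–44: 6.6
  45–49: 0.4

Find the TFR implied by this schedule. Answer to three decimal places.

Sum of ASFRs = 53.1 + 224.1 + 359.6 + 207.7 + 60.1 + 6.6 + 0.4 = 911.6
TFR = 5 × 911.6 / 1000 = 4.558

4.558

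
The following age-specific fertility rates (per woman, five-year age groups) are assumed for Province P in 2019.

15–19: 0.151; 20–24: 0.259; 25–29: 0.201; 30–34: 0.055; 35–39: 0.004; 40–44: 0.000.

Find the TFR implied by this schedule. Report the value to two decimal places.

Sum of ASFRs = 0.151 + 0.259 + 0.201 + 0.055 + 0.004 + 0.000 = 0.670
TFR = 5 × 0.670 = 3.35

3.35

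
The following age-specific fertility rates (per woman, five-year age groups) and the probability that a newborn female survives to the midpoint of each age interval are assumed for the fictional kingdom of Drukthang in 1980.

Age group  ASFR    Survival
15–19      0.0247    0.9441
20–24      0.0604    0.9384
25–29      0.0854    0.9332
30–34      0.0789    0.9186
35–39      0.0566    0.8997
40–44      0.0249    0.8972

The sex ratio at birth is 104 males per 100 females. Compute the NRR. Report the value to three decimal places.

0.749

Proportion female at birth = 100 / (100 + 104) = 0.49020.
Weighting each age-specific rate by interval width and survival:
  15–19: 5 × 0.0247 × 0.9441 = 0.11660
  20–24: 5 × 0.0604 × 0.9384 = 0.28340
  25–29: 5 × 0.0854 × 0.9332 = 0.39848
  30–34: 5 × 0.0789 × 0.9186 = 0.36239
  35–39: 5 × 0.0566 × 0.8997 = 0.25462
  40–44: 5 × 0.0249 × 0.8972 = 0.11170
Sum = 1.52719
NRR = 0.49020 × 1.52719 = 0.74863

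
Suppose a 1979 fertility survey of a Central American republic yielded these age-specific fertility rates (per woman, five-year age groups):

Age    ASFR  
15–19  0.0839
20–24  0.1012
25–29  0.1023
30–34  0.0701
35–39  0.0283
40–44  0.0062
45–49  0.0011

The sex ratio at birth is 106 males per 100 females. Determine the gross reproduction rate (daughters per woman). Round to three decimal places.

Proportion female at birth = 100 / (100 + 106) = 0.48544.
Sum of ASFRs = 0.0839 + 0.1012 + 0.1023 + 0.0701 + 0.0283 + 0.0062 + 0.0011 = 0.3931
TFR = 5 × 0.3931 = 1.9655
GRR = 0.48544 × 1.9655 = 0.95413

0.954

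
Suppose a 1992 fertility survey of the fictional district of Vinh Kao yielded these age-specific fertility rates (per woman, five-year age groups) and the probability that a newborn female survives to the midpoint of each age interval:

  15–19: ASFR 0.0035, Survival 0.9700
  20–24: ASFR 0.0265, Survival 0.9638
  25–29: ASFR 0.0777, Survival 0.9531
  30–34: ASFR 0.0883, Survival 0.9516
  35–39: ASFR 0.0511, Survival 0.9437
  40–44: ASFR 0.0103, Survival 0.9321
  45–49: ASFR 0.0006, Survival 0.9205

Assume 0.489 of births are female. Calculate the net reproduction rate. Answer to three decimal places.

0.600

Proportion female at birth = 0.489.
Weighting each age-specific rate by interval width and survival:
  15–19: 5 × 0.0035 × 0.9700 = 0.01698
  20–24: 5 × 0.0265 × 0.9638 = 0.12770
  25–29: 5 × 0.0777 × 0.9531 = 0.37028
  30–34: 5 × 0.0883 × 0.9516 = 0.42013
  35–39: 5 × 0.0511 × 0.9437 = 0.24112
  40–44: 5 × 0.0103 × 0.9321 = 0.04800
  45–49: 5 × 0.0006 × 0.9205 = 0.00276
Sum = 1.22697
NRR = 0.489 × 1.22697 = 0.59999
With NRR below 1 the population is below replacement fertility.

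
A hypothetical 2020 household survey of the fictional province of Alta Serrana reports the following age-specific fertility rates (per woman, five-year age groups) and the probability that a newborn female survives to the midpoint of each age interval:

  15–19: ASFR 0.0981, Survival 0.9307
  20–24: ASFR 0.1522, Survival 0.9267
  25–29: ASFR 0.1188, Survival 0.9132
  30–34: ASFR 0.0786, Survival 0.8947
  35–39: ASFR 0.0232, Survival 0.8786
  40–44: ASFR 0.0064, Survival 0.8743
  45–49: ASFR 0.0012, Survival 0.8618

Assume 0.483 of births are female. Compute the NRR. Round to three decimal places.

1.058

Proportion female at birth = 0.483.
Per-age-group product (5 × ASFR × survival probability):
  15–19: 5 × 0.0981 × 0.9307 = 0.45651
  20–24: 5 × 0.1522 × 0.9267 = 0.70522
  25–29: 5 × 0.1188 × 0.9132 = 0.54244
  30–34: 5 × 0.0786 × 0.8947 = 0.35162
  35–39: 5 × 0.0232 × 0.8786 = 0.10192
  40–44: 5 × 0.0064 × 0.8743 = 0.02798
  45–49: 5 × 0.0012 × 0.8618 = 0.00517
Sum = 2.19086
NRR = 0.483 × 2.19086 = 1.05819
With NRR above 1 the population is above replacement fertility.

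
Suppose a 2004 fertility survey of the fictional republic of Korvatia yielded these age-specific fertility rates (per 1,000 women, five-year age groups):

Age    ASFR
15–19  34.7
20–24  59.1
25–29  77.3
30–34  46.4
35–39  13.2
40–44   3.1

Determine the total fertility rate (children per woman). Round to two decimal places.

1.17

Sum of ASFRs = 34.7 + 59.1 + 77.3 + 46.4 + 13.2 + 3.1 = 233.8
TFR = 5 × 233.8 / 1000 = 1.169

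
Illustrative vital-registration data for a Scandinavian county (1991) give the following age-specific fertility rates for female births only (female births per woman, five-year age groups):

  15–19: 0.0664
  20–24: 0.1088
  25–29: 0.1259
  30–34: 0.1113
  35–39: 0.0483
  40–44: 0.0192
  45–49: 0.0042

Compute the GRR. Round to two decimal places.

2.42

Sum of female ASFRs = 0.0664 + 0.1088 + 0.1259 + 0.1113 + 0.0483 + 0.0192 + 0.0042 = 0.4841
GRR = 5 × 0.4841 = 2.4205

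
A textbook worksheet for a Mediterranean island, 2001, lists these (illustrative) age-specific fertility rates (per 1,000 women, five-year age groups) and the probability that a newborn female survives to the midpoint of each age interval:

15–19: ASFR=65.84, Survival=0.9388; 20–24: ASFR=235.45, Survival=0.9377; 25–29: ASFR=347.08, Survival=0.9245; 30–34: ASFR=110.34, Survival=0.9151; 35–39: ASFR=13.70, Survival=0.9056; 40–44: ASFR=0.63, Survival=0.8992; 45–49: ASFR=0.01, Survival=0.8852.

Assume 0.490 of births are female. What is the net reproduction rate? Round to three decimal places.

1.758

Proportion female at birth = 0.490.
Weighting each age-specific rate by interval width and survival:
  15–19: 5 × 65.84/1000 × 0.9388 = 0.30905
  20–24: 5 × 235.45/1000 × 0.9377 = 1.10391
  25–29: 5 × 347.08/1000 × 0.9245 = 1.60438
  30–34: 5 × 110.34/1000 × 0.9151 = 0.50486
  35–39: 5 × 13.70/1000 × 0.9056 = 0.06203
  40–44: 5 × 0.63/1000 × 0.8992 = 0.00283
  45–49: 5 × 0.01/1000 × 0.8852 = 0.00004
Sum = 3.58710
NRR = 0.490 × 3.58710 = 1.75768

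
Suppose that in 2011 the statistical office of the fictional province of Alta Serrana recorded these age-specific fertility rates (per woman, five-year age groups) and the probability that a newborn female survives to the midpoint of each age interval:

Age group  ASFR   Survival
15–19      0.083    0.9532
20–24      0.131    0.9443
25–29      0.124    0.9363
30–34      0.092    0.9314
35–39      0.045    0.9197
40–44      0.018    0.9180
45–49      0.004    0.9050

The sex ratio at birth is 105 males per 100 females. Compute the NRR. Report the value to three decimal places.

1.137

Proportion female at birth = 100 / (100 + 105) = 0.48780.
Weighting each age-specific rate by interval width and survival:
  15–19: 5 × 0.083 × 0.9532 = 0.39558
  20–24: 5 × 0.131 × 0.9443 = 0.61852
  25–29: 5 × 0.124 × 0.9363 = 0.58051
  30–34: 5 × 0.092 × 0.9314 = 0.42844
  35–39: 5 × 0.045 × 0.9197 = 0.20693
  40–44: 5 × 0.018 × 0.9180 = 0.08262
  45–49: 5 × 0.004 × 0.9050 = 0.01810
Sum = 2.33070
NRR = 0.48780 × 2.33070 = 1.13692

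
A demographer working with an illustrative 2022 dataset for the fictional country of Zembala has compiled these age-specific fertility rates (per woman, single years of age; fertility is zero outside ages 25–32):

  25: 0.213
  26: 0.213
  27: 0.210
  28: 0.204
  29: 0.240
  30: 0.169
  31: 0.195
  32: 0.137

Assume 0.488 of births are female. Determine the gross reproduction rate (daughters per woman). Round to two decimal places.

0.77

Proportion female at birth = 0.488.
Sum of ASFRs = 0.213 + 0.213 + 0.210 + 0.204 + 0.240 + 0.169 + 0.195 + 0.137 = 1.581
TFR = 1.581
GRR = 0.488 × 1.581 = 0.77153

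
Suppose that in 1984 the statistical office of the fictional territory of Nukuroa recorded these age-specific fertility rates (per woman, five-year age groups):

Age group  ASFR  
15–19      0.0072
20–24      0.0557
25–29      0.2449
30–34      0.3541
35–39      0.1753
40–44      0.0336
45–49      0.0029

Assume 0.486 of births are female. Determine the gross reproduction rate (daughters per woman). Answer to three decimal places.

Proportion female at birth = 0.486.
Sum of ASFRs = 0.0072 + 0.0557 + 0.2449 + 0.3541 + 0.1753 + 0.0336 + 0.0029 = 0.8737
TFR = 5 × 0.8737 = 4.3685
GRR = 0.486 × 4.3685 = 2.12309

2.123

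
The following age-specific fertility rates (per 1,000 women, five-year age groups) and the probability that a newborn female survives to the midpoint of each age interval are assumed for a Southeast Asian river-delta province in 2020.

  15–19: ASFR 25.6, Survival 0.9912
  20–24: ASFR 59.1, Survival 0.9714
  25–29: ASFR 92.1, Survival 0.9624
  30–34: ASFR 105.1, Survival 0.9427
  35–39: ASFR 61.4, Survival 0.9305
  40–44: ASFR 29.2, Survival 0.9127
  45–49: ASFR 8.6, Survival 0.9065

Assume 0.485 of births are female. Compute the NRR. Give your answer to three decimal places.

Proportion female at birth = 0.485.
Each age group contributes 5 × ASFR × survival:
  15–19: 5 × 25.6/1000 × 0.9912 = 0.12687
  20–24: 5 × 59.1/1000 × 0.9714 = 0.28705
  25–29: 5 × 92.1/1000 × 0.9624 = 0.44319
  30–34: 5 × 105.1/1000 × 0.9427 = 0.49539
  35–39: 5 × 61.4/1000 × 0.9305 = 0.28566
  40–44: 5 × 29.2/1000 × 0.9127 = 0.13325
  45–49: 5 × 8.6/1000 × 0.9065 = 0.03898
Sum = 1.81039
NRR = 0.485 × 1.81039 = 0.87804
With NRR below 1 the population is below replacement fertility.

0.878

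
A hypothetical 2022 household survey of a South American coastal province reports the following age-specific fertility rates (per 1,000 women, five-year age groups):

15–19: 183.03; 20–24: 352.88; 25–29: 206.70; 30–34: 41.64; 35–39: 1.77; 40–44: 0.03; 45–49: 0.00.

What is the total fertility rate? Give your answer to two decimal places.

3.93

Sum of ASFRs = 183.03 + 352.88 + 206.70 + 41.64 + 1.77 + 0.03 + 0.00 = 786.05
TFR = 5 × 786.05 / 1000 = 3.93025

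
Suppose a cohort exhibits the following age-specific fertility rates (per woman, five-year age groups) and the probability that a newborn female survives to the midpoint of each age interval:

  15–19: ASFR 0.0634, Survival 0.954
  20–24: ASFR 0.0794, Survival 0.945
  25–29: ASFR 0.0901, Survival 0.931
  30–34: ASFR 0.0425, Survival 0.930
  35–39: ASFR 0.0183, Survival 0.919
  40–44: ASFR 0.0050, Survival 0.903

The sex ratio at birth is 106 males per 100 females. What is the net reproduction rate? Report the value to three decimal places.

Proportion female at birth = 100 / (100 + 106) = 0.48544.
Survival-weighted fertility by age (5·fₓ·Sₓ):
  15–19: 5 × 0.0634 × 0.954 = 0.30242
  20–24: 5 × 0.0794 × 0.945 = 0.37517
  25–29: 5 × 0.0901 × 0.931 = 0.41942
  30–34: 5 × 0.0425 × 0.930 = 0.19763
  35–39: 5 × 0.0183 × 0.919 = 0.08409
  40–44: 5 × 0.0050 × 0.903 = 0.02258
Sum = 1.40131
NRR = 0.48544 × 1.40131 = 0.68025

0.680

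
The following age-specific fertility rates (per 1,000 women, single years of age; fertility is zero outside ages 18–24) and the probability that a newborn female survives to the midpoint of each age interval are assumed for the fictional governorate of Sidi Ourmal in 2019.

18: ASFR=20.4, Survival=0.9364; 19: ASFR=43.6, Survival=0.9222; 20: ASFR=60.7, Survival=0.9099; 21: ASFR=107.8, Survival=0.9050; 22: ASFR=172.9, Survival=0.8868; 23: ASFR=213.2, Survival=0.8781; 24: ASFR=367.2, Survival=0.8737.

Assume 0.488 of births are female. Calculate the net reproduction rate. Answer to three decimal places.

0.426

Proportion female at birth = 0.488.
Survival-weighted fertility by age (1·fₓ·Sₓ):
  18: 1 × 20.4/1000 × 0.9364 = 0.01910
  19: 1 × 43.6/1000 × 0.9222 = 0.04021
  20: 1 × 60.7/1000 × 0.9099 = 0.05523
  21: 1 × 107.8/1000 × 0.9050 = 0.09756
  22: 1 × 172.9/1000 × 0.8868 = 0.15333
  23: 1 × 213.2/1000 × 0.8781 = 0.18721
  24: 1 × 367.2/1000 × 0.8737 = 0.32082
Sum = 0.87346
NRR = 0.488 × 0.87346 = 0.42625
An NRR under 1 implies long-run decline under these rates.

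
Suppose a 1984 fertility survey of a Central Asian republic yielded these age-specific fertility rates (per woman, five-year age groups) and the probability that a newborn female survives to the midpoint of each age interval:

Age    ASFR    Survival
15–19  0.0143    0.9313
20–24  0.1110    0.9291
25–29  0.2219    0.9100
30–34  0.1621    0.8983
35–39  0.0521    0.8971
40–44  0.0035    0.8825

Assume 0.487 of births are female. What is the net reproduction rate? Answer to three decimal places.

1.251

Proportion female at birth = 0.487.
Per-age-group product (5 × ASFR × survival probability):
  15–19: 5 × 0.0143 × 0.9313 = 0.06659
  20–24: 5 × 0.1110 × 0.9291 = 0.51565
  25–29: 5 × 0.2219 × 0.9100 = 1.00965
  30–34: 5 × 0.1621 × 0.8983 = 0.72807
  35–39: 5 × 0.0521 × 0.8971 = 0.23369
  40–44: 5 × 0.0035 × 0.8825 = 0.01544
Sum = 2.56909
NRR = 0.487 × 2.56909 = 1.25115
NRR > 1, so each generation more than replaces itself.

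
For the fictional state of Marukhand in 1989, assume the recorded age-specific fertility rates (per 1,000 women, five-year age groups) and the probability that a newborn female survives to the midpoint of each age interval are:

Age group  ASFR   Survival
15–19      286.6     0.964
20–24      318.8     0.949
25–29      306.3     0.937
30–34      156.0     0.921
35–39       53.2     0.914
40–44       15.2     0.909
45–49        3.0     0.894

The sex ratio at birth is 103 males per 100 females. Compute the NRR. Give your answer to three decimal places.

2.647

Proportion female at birth = 100 / (100 + 103) = 0.49261.
Survival-weighted fertility by age (5·fₓ·Sₓ):
  15–19: 5 × 286.6/1000 × 0.964 = 1.38141
  20–24: 5 × 318.8/1000 × 0.949 = 1.51271
  25–29: 5 × 306.3/1000 × 0.937 = 1.43502
  30–34: 5 × 156.0/1000 × 0.921 = 0.71838
  35–39: 5 × 53.2/1000 × 0.914 = 0.24312
  40–44: 5 × 15.2/1000 × 0.909 = 0.06908
  45–49: 5 × 3.0/1000 × 0.894 = 0.01341
Sum = 5.37313
NRR = 0.49261 × 5.37313 = 2.64686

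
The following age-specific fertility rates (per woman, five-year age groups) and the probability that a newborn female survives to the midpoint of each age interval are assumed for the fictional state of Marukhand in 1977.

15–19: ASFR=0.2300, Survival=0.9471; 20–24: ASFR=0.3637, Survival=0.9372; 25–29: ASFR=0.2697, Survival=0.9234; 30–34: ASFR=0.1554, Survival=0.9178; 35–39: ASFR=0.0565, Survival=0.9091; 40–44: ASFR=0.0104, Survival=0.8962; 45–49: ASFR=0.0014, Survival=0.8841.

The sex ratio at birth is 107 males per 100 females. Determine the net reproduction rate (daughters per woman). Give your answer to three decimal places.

2.445

Proportion female at birth = 100 / (100 + 107) = 0.48309.
Weighting each age-specific rate by interval width and survival:
  15–19: 5 × 0.2300 × 0.9471 = 1.08917
  20–24: 5 × 0.3637 × 0.9372 = 1.70430
  25–29: 5 × 0.2697 × 0.9234 = 1.24520
  30–34: 5 × 0.1554 × 0.9178 = 0.71313
  35–39: 5 × 0.0565 × 0.9091 = 0.25682
  40–44: 5 × 0.0104 × 0.8962 = 0.04660
  45–49: 5 × 0.0014 × 0.8841 = 0.00619
Sum = 5.06141
NRR = 0.48309 × 5.06141 = 2.44512
NRR > 1, so each generation more than replaces itself.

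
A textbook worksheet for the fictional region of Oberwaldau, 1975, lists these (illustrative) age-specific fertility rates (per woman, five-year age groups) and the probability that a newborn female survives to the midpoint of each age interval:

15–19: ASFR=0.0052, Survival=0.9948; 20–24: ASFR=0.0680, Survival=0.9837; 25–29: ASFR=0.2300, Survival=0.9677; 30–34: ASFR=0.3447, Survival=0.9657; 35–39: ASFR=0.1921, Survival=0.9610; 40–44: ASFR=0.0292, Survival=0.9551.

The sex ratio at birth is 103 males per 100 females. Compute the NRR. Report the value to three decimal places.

Proportion female at birth = 100 / (100 + 103) = 0.49261.
Survival-weighted fertility by age (5·fₓ·Sₓ):
  15–19: 5 × 0.0052 × 0.9948 = 0.02586
  20–24: 5 × 0.0680 × 0.9837 = 0.33446
  25–29: 5 × 0.2300 × 0.9677 = 1.11286
  30–34: 5 × 0.3447 × 0.9657 = 1.66438
  35–39: 5 × 0.1921 × 0.9610 = 0.92304
  40–44: 5 × 0.0292 × 0.9551 = 0.13944
Sum = 4.20004
NRR = 0.49261 × 4.20004 = 2.06898

2.069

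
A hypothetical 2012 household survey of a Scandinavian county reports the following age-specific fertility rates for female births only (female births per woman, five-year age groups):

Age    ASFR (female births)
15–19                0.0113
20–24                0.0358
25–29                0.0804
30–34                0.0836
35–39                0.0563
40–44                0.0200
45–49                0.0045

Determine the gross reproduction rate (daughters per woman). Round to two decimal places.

1.46

Sum of female ASFRs = 0.0113 + 0.0358 + 0.0804 + 0.0836 + 0.0563 + 0.0200 + 0.0045 = 0.2919
GRR = 5 × 0.2919 = 1.4595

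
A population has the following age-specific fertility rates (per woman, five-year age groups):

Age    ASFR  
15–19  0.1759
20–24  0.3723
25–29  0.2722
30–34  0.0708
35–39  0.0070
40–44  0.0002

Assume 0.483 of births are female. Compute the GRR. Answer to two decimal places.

Proportion female at birth = 0.483.
Sum of ASFRs = 0.1759 + 0.3723 + 0.2722 + 0.0708 + 0.0070 + 0.0002 = 0.8984
TFR = 5 × 0.8984 = 4.492
GRR = 0.483 × 4.492 = 2.16964

2.17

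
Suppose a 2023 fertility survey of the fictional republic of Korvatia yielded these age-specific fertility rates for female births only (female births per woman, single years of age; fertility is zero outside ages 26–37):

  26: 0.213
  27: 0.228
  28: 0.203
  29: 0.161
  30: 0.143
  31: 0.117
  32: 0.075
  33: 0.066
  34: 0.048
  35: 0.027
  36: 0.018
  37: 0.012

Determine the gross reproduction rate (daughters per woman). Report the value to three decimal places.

Sum of female ASFRs = 0.213 + 0.228 + 0.203 + 0.161 + 0.143 + 0.117 + 0.075 + 0.066 + 0.048 + 0.027 + 0.018 + 0.012 = 1.311
GRR = 1.311

1.311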